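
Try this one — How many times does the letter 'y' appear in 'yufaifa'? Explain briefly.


Letter 'y' in 'yufaifa': found at position(s) 1 = 1 occurrence(s).

1


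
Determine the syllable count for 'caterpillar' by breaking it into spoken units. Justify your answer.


Break 'caterpillar' into syllables: cat-er-pil-lar -> cat | er | pil | lar = 4 syllables

4 syllables


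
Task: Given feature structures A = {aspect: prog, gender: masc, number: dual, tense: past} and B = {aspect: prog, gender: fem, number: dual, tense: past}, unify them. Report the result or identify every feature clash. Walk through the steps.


Compare features:
aspect: A=prog vs B=prog -> unified: prog
gender: A=masc vs B=fem -> CLASH
number: A=dual vs B=dual -> unified: dual
tense: A=past vs B=past -> unified: past
Clash detected on feature 'gender' (masc vs fem); unification fails.

CLASH on 'gender' (masc vs fem)


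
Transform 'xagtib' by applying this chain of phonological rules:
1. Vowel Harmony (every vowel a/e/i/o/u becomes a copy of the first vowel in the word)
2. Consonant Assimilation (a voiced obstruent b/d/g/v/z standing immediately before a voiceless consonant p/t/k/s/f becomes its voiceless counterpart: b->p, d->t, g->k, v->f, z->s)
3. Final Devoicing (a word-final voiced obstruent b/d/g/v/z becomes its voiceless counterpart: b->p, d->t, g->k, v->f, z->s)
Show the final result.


Starting form: 'xagtib'
Rule 1: Vowel Harmony: all vowels become 'a' (matching first vowel). 'xagtib' -> 'xagtab'
Rule 2: Consonant Assimilation: voiced obstruent before voiceless consonant becomes voiceless ('gt' -> 'kt'). 'xagtab' -> 'xaktab'
Rule 3: Final Devoicing: word-final voiced obstruent 'b' becomes voiceless 'p'. 'xaktab' -> 'xaktap'
Final form: 'xaktap'

xaktap


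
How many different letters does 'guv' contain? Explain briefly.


Unique letters in 'guv': {g, u, v} = 3 distinct letters.

3


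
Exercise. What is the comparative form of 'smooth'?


Apply comparative formation (add -er): 'smooth' -> 'smoother'.

smoother


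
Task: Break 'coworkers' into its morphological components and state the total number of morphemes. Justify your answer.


Step 1: Identify prefix: 'co' (meaning: together)
Step 2: Identify root: 'work'
Step 3: Identify suffix(es): 'er, s'
Decomposition: co- (prefix: together) + work (root) + -er (suffix: one who) + -s (plural)
Total morphemes: 4

4 morphemes (co- (prefix: together) + work (root) + -er (suffix: one who) + -s (plural))


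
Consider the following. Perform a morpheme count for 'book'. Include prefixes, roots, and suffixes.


Decomposition: book (free morpheme) = 1 morpheme(s)

1 morphemes


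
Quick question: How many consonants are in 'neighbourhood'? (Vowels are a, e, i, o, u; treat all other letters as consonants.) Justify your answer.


Consonants in 'neighbourhood': n, g, h, b, r, h, d = 7 consonants.

7


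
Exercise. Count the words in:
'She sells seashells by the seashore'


Split into words: She | sells | seashells | by | the | seashore = 6 words.

6


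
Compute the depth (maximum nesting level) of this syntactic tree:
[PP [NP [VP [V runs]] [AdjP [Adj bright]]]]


Count bracket nesting levels:
'[' at pos 0: depth = 1
'[' at pos 4: depth = 2
'[' at pos 8: depth = 3
'[' at pos 12: depth = 4
'[' at pos 22: depth = 3
'[' at pos 28: depth = 4
Maximum depth reached: 4

4


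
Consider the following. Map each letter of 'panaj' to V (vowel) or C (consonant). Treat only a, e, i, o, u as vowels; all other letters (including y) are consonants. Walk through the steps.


Letter mapping: p = C, a = V, n = C, a = V, j = C.

CVCVC


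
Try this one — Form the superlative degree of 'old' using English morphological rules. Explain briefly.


Apply superlative formation (add -est): 'old' -> 'oldest'.

oldest


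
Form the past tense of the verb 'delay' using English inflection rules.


Apply rule: Add -ed. 'delay' becomes 'delayed'.

delayed


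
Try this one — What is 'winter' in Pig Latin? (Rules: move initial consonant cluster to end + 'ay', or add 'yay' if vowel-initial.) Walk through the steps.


'winter': move consonant cluster 'w' to end and add 'ay': 'interway'.

interway


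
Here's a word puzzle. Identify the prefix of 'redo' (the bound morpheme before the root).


The word 'redo' = 're' (prefix) + 'do' (root). The prefix is 're'.

re


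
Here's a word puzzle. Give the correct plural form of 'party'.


Apply rule: Change -y to -ies (consonant + y). 'party' becomes 'parties'.

parties


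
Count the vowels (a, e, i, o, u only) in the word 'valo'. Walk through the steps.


Vowels in 'valo': a, o = 2 vowels.

2


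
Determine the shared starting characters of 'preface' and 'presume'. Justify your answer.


Compare from the start: 3 characters match: 'pre'. Mismatch at position 4: 'f' vs 's'.

pre


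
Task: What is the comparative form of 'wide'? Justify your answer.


Apply comparative formation (ends in e: add -r): 'wide' -> 'wider'.

wider


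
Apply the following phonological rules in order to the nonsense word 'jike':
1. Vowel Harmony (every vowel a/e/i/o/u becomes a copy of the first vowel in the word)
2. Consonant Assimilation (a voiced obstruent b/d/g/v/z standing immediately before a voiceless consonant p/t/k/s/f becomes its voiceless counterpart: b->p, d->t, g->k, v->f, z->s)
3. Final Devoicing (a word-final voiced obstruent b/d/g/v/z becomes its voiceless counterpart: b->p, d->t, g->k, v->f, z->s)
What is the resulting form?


Starting form: 'jike'
Rule 1: Vowel Harmony: all vowels become 'i' (matching first vowel). 'jike' -> 'jiki'
Rule 2: Consonant Assimilation: no voiced obstruent (b/d/g/v/z) stands immediately before a voiceless consonant (p/t/k/s/f). No change.
Rule 3: Final Devoicing: the word ends in the vowel 'i', not a consonant. No change.
Final form: 'jiki'

jiki


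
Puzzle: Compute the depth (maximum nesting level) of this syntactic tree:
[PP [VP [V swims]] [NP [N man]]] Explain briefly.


Count bracket nesting levels:
'[' at pos 0: depth = 1
'[' at pos 4: depth = 2
'[' at pos 8: depth = 3
'[' at pos 19: depth = 2
'[' at pos 23: depth = 3
Maximum depth reached: 3

3


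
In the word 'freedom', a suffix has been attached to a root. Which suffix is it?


The word 'freedom' = 'free' (root) + '-dom' (suffix). The suffix is '-dom'.

dom


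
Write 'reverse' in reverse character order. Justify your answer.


Reverse 'reverse' character by character: 'esrever'.

esrever


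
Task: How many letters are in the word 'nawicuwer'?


Spell out 'nawicuwer' and number each letter: n(1), a(2), w(3), i(4), c(5), u(6), w(7), e(8), r(9). Total: 9 letters.

9


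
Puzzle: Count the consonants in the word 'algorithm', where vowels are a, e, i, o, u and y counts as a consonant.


Consonants in 'algorithm': l, g, r, t, h, m = 6 consonants.

6


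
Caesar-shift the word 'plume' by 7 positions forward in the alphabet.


Shift each letter by 7: p -> w, l -> s, u -> b, m -> t, e -> l. Result: 'wsbtl'.

wsbtl


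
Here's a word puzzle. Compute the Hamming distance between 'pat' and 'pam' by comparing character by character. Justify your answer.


Alignment:
Position 1: 'p' vs 'p' = match
Position 2: 'a' vs 'a' = match
Position 3: 't' vs 'm' = DIFFER
Total differences: 1

1


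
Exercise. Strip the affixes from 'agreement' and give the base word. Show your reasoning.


Remove suffix '-ment' from 'agreement' to get root 'agree'.

agree


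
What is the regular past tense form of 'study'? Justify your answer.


Apply rule: Change -y to -ied. 'study' becomes 'studied'.

studied


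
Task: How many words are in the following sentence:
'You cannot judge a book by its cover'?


Split into words: You | cannot | judge | a | book | by | its | cover = 8 words.

8


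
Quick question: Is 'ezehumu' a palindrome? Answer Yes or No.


Forward: 'ezehumu'
Reversed: 'umuheze'
They differ.

No


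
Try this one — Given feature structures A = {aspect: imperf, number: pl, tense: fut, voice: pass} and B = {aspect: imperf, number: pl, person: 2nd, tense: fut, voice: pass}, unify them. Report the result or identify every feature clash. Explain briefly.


Compare features:
aspect: A=imperf vs B=imperf -> unified: imperf
number: A=pl vs B=pl -> unified: pl
person: A=_ vs B=2nd -> unified: 2nd
tense: A=fut vs B=fut -> unified: fut
voice: A=pass vs B=pass -> unified: pass
No clashes found.

Unified: {aspect: imperf, number: pl, person: 2nd, tense: fut, voice: pass}


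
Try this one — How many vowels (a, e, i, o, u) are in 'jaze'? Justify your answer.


Vowels in 'jaze': a, e = 2 vowels.

2


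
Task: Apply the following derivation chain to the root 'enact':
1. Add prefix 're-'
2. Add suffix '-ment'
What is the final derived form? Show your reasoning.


Step 1: Add prefix 're-' to 'enact' = 'reenact'
Step 2: Add suffix '-ment' to 'reenact' = 'reenactment'

reenactment


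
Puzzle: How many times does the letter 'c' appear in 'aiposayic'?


Letter 'c' in 'aiposayic': found at position(s) 9 = 1 occurrence(s).

1


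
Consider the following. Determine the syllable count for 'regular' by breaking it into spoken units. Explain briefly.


Break 'regular' into syllables: reg-u-lar -> reg | u | lar = 3 syllables

3 syllables


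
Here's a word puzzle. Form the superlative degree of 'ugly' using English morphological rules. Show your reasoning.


Apply superlative formation (consonant + y: change y to i, add -est): 'ugly' -> 'ugliest'.

ugliest


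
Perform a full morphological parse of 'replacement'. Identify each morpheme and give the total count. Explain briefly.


Step 1: Identify prefix: 're' (meaning: again)
Step 2: Identify root: 'place'
Step 3: Identify suffix(es): 'ment'
Decomposition: re- (prefix: again) + place (root) + -ment (suffix: action/result)
Total morphemes: 3

3 morphemes (re- (prefix: again) + place (root) + -ment (suffix: action/result))


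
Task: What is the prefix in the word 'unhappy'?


The word 'unhappy' = 'un' (prefix) + 'happy' (root). The prefix is 'un'.

un


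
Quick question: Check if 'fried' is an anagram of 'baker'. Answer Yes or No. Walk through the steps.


Sorted letters of 'fried': 'defir'
Sorted letters of 'baker': 'abekr'
They do not match.

No


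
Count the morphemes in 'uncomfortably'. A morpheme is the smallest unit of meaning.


Decomposition: un- (prefix) + comfort (root) + -able (suffix) + -ly (suffix) = 4 morpheme(s)

4 morphemes


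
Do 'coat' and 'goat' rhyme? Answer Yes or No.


Rime (stressed vowel + following sounds) of 'coat': -oat = /oʊt/
Rime of 'goat': -oat = /oʊt/
/oʊt/ and /oʊt/ are the same ending sound, so the words rhyme.

Yes


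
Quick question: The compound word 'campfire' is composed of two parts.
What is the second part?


Split 'campfire' into 'camp' + 'fire'. The second part is 'fire'.

fire


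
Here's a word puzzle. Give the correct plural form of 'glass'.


Apply rule: Add -es (sibilant/fricative ending). 'glass' becomes 'glasses'.

glasses


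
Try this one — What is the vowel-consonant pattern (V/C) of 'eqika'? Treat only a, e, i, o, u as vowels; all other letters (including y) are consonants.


Letter mapping: e = V, q = C, i = V, k = C, a = V.

VCVCV


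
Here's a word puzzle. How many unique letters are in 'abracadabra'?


Unique letters in 'abracadabra': {a, b, c, d, r} = 5 distinct letters.

5


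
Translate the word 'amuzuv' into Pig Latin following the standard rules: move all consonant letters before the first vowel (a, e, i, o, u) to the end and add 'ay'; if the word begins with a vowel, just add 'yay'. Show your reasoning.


'amuzuv' starts with a vowel, so add 'yay': 'amuzuvyay'.

amuzuvyay


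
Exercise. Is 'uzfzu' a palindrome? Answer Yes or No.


Forward: 'uzfzu'
Reversed: 'uzfzu'
They are identical.

Yes


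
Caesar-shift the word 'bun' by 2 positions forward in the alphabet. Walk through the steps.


Shift each letter by 2: b -> d, u -> w, n -> p. Result: 'dwp'.

dwp


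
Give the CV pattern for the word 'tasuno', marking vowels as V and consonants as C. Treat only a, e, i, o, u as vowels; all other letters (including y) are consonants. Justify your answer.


Letter mapping: t = C, a = V, s = C, u = V, n = C, o = V.

CVCVCV


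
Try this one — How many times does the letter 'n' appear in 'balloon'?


Letter 'n' in 'balloon': found at position(s) 7 = 1 occurrence(s).

1


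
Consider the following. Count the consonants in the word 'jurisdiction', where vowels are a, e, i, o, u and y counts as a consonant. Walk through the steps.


Consonants in 'jurisdiction': j, r, s, d, c, t, n = 7 consonants.

7


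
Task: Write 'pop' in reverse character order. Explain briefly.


Reverse 'pop' character by character: 'pop'.

pop


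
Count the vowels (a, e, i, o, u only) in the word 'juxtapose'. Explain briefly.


Vowels in 'juxtapose': u, a, o, e = 4 vowels.

4


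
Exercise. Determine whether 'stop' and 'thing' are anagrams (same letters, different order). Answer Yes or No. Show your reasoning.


Sorted letters of 'stop': 'opst'
Sorted letters of 'thing': 'ghint'
They do not match.

No


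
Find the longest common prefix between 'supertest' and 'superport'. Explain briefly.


Compare from the start: 5 characters match: 'super'. Mismatch at position 6: 't' vs 'p'.

super


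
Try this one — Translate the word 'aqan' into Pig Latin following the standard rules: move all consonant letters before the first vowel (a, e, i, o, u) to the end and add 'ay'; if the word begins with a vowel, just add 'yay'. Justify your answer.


'aqan' starts with a vowel, so add 'yay': 'aqanyay'.

aqanyay


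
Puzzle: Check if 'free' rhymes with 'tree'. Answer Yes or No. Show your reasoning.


Rime (stressed vowel + following sounds) of 'free': -ee = /iː/
Rime of 'tree': -ee = /iː/
/iː/ and /iː/ are the same ending sound, so the words rhyme.

Yes


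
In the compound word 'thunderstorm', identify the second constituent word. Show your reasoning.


Split 'thunderstorm' into 'thunder' + 'storm'. The second part is 'storm'.

storm


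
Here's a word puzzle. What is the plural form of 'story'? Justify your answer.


Apply rule: Change -y to -ies (consonant + y). 'story' becomes 'stories'.

stories


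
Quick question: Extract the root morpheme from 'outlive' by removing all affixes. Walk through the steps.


Remove prefix 'out' from 'outlive' to get root 'live'.

live


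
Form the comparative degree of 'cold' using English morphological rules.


Apply comparative formation (add -er): 'cold' -> 'colder'.

colder


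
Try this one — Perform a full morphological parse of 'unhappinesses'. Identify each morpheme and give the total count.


Step 1: Identify prefix: 'un' (meaning: not/reverse)
Step 2: Identify root: 'happy'
Step 3: Identify suffix(es): 'ness, es'
Decomposition: un- (prefix: not/reverse) + happy (root) + -ness (suffix: state of) + -es (plural)
Total morphemes: 4

4 morphemes (un- (prefix: not/reverse) + happy (root) + -ness (suffix: state of) + -es (plural))


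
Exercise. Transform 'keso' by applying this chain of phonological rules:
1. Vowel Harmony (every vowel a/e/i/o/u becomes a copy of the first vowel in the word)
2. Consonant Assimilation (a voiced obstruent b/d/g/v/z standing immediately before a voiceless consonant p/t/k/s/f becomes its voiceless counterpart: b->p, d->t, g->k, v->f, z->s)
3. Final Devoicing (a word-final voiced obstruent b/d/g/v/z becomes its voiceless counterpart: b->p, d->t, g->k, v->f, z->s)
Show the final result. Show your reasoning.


Starting form: 'keso'
Rule 1: Vowel Harmony: all vowels become 'e' (matching first vowel). 'keso' -> 'kese'
Rule 2: Consonant Assimilation: no voiced obstruent (b/d/g/v/z) stands immediately before a voiceless consonant (p/t/k/s/f). No change.
Rule 3: Final Devoicing: the word ends in the vowel 'e', not a consonant. No change.
Final form: 'kese'

kese


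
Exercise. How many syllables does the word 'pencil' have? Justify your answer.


Break 'pencil' into syllables: pen-cil -> pen | cil = 2 syllables

2 syllables


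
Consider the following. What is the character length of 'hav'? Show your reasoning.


Spell out 'hav' and number each letter: h(1), a(2), v(3). Total: 3 letters.

3


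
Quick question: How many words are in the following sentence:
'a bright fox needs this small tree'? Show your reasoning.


Split into words: a | bright | fox | needs | this | small | tree = 7 words.

7


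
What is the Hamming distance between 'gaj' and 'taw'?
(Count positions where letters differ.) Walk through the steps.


Alignment:
Position 1: 'g' vs 't' = DIFFER
Position 2: 'a' vs 'a' = match
Position 3: 'j' vs 'w' = DIFFER
Total differences: 2

2


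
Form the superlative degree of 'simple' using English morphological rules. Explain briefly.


Apply superlative formation (ends in e: add -st): 'simple' -> 'simplest'.

simplest


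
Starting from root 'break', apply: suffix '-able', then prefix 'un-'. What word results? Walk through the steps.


Step 1: Add suffix '-able' to 'break' = 'breakable'
Step 2: Add prefix 'un-' to 'breakable' = 'unbreakable'

unbreakable


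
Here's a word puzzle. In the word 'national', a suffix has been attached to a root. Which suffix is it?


The word 'national' = 'nation' (root) + '-al' (suffix). The suffix is '-al'.

al


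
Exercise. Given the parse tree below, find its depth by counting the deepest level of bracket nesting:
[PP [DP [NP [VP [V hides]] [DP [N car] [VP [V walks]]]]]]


Count bracket nesting levels:
'[' at pos 0: depth = 1
'[' at pos 4: depth = 2
'[' at pos 8: depth = 3
'[' at pos 12: depth = 4
'[' at pos 16: depth = 5
'[' at pos 27: depth = 4
'[' at pos 31: depth = 5
'[' at pos 39: depth = 5
'[' at pos 43: depth = 6
Maximum depth reached: 6

6


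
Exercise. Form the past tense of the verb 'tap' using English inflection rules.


Apply rule: Double final consonant and add -ed. 'tap' becomes 'tapped'.

tapped


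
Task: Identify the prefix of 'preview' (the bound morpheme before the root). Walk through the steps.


The word 'preview' = 'pre' (prefix) + 'view' (root). The prefix is 'pre'.

pre


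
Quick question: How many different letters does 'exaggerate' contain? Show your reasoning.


Unique letters in 'exaggerate': {a, e, g, r, t, x} = 6 distinct letters.

6


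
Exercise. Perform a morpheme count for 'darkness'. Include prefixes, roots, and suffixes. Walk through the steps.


Decomposition: dark (root) + -ness (suffix) = 2 morpheme(s)

2 morphemes


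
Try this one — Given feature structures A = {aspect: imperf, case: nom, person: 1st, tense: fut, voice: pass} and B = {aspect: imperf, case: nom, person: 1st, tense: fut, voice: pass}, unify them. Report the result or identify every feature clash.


Compare features:
aspect: A=imperf vs B=imperf -> unified: imperf
case: A=nom vs B=nom -> unified: nom
person: A=1st vs B=1st -> unified: 1st
tense: A=fut vs B=fut -> unified: fut
voice: A=pass vs B=pass -> unified: pass
No clashes found.

Unified: {aspect: imperf, case: nom, person: 1st, tense: fut, voice: pass}


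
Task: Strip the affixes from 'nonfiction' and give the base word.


Remove prefix 'non' from 'nonfiction' to get root 'fiction'.

fiction


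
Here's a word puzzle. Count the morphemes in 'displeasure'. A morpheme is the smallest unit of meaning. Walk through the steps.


Decomposition: dis- (prefix) + please (root) + -ure (suffix) = 3 morpheme(s)

3 morphemes


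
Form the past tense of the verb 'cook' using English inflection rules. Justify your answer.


Apply rule: Add -ed. 'cook' becomes 'cooked'.

cooked


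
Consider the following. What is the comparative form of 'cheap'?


Apply comparative formation (add -er): 'cheap' -> 'cheaper'.

cheaper


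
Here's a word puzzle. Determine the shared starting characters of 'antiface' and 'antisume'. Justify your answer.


Compare from the start: 4 characters match: 'anti'. Mismatch at position 5: 'f' vs 's'.

anti


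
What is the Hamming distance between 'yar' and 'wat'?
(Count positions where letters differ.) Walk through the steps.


Alignment:
Position 1: 'y' vs 'w' = DIFFER
Position 2: 'a' vs 'a' = match
Position 3: 'r' vs 't' = DIFFER
Total differences: 2

2


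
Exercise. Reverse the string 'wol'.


Reverse 'wol' character by character: 'low'.

low


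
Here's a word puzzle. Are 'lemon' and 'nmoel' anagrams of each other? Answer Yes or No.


Sorted letters of 'lemon': 'elmno'
Sorted letters of 'nmoel': 'elmno'
They match.

Yes


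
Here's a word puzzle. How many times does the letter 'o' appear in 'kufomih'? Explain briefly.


Letter 'o' in 'kufomih': found at position(s) 4 = 1 occurrence(s).

1


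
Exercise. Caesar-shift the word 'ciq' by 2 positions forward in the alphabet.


Shift each letter by 2: c -> e, i -> k, q -> s. Result: 'eks'.

eks


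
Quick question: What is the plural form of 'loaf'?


Apply rule: Change -f to -ves. 'loaf' becomes 'loaves'.

loaves


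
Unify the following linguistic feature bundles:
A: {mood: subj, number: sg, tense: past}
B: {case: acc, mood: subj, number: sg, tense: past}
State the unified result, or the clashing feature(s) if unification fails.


Compare features:
case: A=_ vs B=acc -> unified: acc
mood: A=subj vs B=subj -> unified: subj
number: A=sg vs B=sg -> unified: sg
tense: A=past vs B=past -> unified: past
No clashes found.

Unified: {case: acc, mood: subj, number: sg, tense: past}


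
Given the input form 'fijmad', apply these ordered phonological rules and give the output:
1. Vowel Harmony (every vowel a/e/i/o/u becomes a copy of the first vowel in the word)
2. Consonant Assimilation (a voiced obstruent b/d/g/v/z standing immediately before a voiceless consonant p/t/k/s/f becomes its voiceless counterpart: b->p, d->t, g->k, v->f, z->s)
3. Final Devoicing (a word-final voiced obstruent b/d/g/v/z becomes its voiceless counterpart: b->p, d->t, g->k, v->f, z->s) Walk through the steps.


Starting form: 'fijmad'
Rule 1: Vowel Harmony: all vowels become 'i' (matching first vowel). 'fijmad' -> 'fijmid'
Rule 2: Consonant Assimilation: no voiced obstruent (b/d/g/v/z) stands immediately before a voiceless consonant (p/t/k/s/f). No change.
Rule 3: Final Devoicing: word-final voiced obstruent 'd' becomes voiceless 't'. 'fijmid' -> 'fijmit'
Final form: 'fijmit'

fijmit


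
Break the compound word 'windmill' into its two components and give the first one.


Split 'windmill' into 'wind' + 'mill'. The first part is 'wind'.

wind


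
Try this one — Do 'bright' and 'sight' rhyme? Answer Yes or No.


Rime (stressed vowel + following sounds) of 'bright': -ight = /aɪt/
Rime of 'sight': -ight = /aɪt/
/aɪt/ and /aɪt/ are the same ending sound, so the words rhyme.

Yes


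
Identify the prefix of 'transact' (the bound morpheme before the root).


The word 'transact' = 'trans' (prefix) + 'act' (root). The prefix is 'trans'.

trans


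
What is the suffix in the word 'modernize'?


The word 'modernize' = 'modern' (root) + '-ize' (suffix). The suffix is '-ize'.

ize


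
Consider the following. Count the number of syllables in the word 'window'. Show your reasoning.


Break 'window' into syllables: win-dow -> win | dow = 2 syllables

2 syllables


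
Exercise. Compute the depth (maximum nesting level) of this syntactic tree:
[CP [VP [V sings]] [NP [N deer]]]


Count bracket nesting levels:
'[' at pos 0: depth = 1
'[' at pos 4: depth = 2
'[' at pos 8: depth = 3
'[' at pos 19: depth = 2
'[' at pos 23: depth = 3
Maximum depth reached: 3

3


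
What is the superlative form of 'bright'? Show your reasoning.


Apply superlative formation (add -est): 'bright' -> 'brightest'.

brightest


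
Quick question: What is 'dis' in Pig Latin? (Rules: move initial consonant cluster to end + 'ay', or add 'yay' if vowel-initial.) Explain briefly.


'dis': move consonant cluster 'd' to end and add 'ay': 'isday'.

isday


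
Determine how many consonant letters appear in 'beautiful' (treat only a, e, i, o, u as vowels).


Consonants in 'beautiful': b, t, f, l = 4 consonants.

4


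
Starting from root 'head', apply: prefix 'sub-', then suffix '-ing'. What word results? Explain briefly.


Step 1: Add prefix 'sub-' to 'head' = 'subhead'
Step 2: Add suffix '-ing' to 'subhead' = 'subheading'

subheading


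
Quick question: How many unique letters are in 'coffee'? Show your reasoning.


Unique letters in 'coffee': {c, e, f, o} = 4 distinct letters.

4


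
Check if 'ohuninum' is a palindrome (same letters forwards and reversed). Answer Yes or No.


Forward: 'ohuninum'
Reversed: 'muninuho'
They differ.

No


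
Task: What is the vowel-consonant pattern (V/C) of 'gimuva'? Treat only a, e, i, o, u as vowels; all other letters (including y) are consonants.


Letter mapping: g = C, i = V, m = C, u = V, v = C, a = V.

CVCVCV


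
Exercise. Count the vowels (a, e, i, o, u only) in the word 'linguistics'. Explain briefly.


Vowels in 'linguistics': i, u, i, i = 4 vowels.

4


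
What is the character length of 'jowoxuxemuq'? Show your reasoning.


Spell out 'jowoxuxemuq' and number each letter: j(1), o(2), w(3), o(4), x(5), u(6), x(7), e(8), m(9), u(10), q(11). Total: 11 letters.

11


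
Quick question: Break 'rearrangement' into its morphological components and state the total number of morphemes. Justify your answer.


Step 1: Identify prefix: 're' (meaning: again)
Step 2: Identify root: 'arrange'
Step 3: Identify suffix(es): 'ment'
Decomposition: re- (prefix: again) + arrange (root) + -ment (suffix: action/result)
Total morphemes: 3

3 morphemes (re- (prefix: again) + arrange (root) + -ment (suffix: action/result))


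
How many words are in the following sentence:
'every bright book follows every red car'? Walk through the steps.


Split into words: every | bright | book | follows | every | red | car = 7 words.

7


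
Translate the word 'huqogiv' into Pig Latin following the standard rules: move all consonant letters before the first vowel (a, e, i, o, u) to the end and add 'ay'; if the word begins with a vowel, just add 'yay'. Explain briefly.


'huqogiv': move consonant cluster 'h' to end and add 'ay': 'uqogivhay'.

uqogivhay


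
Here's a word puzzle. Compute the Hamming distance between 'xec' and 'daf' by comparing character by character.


Alignment:
Position 1: 'x' vs 'd' = DIFFER
Position 2: 'e' vs 'a' = DIFFER
Position 3: 'c' vs 'f' = DIFFER
Total differences: 3

3


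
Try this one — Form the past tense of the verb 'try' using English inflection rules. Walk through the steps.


Apply rule: Change -y to -ied. 'try' becomes 'tried'.

tried


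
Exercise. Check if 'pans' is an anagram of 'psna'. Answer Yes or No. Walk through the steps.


Sorted letters of 'pans': 'anps'
Sorted letters of 'psna': 'anps'
They match.

Yes


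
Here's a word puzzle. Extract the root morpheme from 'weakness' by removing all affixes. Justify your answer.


Remove suffix '-ness' from 'weakness' to get root 'weak'.

weak


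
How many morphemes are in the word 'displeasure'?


Decomposition: dis- (prefix) + please (root) + -ure (suffix) = 3 morpheme(s)

3 morphemes


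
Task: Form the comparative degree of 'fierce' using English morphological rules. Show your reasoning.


Apply comparative formation (ends in e: add -r): 'fierce' -> 'fiercer'.

fiercer


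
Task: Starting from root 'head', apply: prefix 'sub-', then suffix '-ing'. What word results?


Step 1: Add prefix 'sub-' to 'head' = 'subhead'
Step 2: Add suffix '-ing' to 'subhead' = 'subheading'

subheading


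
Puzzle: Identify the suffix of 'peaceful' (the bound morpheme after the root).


The word 'peaceful' = 'peace' (root) + '-ful' (suffix). The suffix is '-ful'.

ful


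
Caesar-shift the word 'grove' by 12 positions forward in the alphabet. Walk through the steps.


Shift each letter by 12: g -> s, r -> d, o -> a, v -> h, e -> q. Result: 'sdahq'.

sdahq


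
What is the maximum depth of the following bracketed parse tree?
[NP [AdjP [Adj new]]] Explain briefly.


Count bracket nesting levels:
'[' at pos 0: depth = 1
'[' at pos 4: depth = 2
'[' at pos 10: depth = 3
Maximum depth reached: 3

3


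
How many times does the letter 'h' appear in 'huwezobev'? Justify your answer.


Letter 'h' in 'huwezobev': found at position(s) 1 = 1 occurrence(s).

1


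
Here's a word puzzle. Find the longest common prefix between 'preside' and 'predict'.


Compare from the start: 3 characters match: 'pre'. Mismatch at position 4: 's' vs 'd'.

pre


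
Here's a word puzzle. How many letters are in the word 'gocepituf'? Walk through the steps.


Spell out 'gocepituf' and number each letter: g(1), o(2), c(3), e(4), p(5), i(6), t(7), u(8), f(9). Total: 9 letters.

9


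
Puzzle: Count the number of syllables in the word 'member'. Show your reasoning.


Break 'member' into syllables: mem-ber -> mem | ber = 2 syllables

2 syllables


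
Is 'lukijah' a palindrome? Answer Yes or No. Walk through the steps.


Forward: 'lukijah'
Reversed: 'hajikul'
They differ.

No


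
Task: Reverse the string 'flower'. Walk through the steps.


Reverse 'flower' character by character: 'rewolf'.

rewolf


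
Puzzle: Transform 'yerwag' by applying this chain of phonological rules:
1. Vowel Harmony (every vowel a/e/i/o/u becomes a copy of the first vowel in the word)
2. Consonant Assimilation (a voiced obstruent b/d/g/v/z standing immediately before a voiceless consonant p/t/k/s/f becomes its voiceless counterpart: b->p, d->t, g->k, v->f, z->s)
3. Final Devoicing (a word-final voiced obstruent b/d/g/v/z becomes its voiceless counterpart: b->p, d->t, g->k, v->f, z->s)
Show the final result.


Starting form: 'yerwag'
Rule 1: Vowel Harmony: all vowels become 'e' (matching first vowel). 'yerwag' -> 'yerweg'
Rule 2: Consonant Assimilation: no voiced obstruent (b/d/g/v/z) stands immediately before a voiceless consonant (p/t/k/s/f). No change.
Rule 3: Final Devoicing: word-final voiced obstruent 'g' becomes voiceless 'k'. 'yerweg' -> 'yerwek'
Final form: 'yerwek'

yerwek


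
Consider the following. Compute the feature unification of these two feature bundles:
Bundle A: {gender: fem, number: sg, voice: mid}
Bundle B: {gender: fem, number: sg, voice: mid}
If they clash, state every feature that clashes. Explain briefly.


Compare features:
gender: A=fem vs B=fem -> unified: fem
number: A=sg vs B=sg -> unified: sg
voice: A=mid vs B=mid -> unified: mid
No clashes found.

Unified: {gender: fem, number: sg, voice: mid}


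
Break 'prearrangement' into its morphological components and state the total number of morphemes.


Step 1: Identify prefix: 'pre' (meaning: before)
Step 2: Identify root: 'arrange'
Step 3: Identify suffix(es): 'ment'
Decomposition: pre- (prefix: before) + arrange (root) + -ment (suffix: action/result)
Total morphemes: 3

3 morphemes (pre- (prefix: before) + arrange (root) + -ment (suffix: action/result))


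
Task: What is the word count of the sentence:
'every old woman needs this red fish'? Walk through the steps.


Split into words: every | old | woman | needs | this | red | fish = 7 words.

7


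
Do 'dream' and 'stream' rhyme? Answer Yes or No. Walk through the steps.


Rime (stressed vowel + following sounds) of 'dream': -eam = /iːm/
Rime of 'stream': -eam = /iːm/
/iːm/ and /iːm/ are the same ending sound, so the words rhyme.

Yes


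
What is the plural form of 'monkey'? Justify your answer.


Apply rule: Add -s. 'monkey' becomes 'monkeys'.

monkeys


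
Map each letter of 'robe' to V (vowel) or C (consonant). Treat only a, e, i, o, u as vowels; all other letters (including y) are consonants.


Letter mapping: r = C, o = V, b = C, e = V.

CVCV


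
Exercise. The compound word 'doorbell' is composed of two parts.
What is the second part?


Split 'doorbell' into 'door' + 'bell'. The second part is 'bell'.

bell


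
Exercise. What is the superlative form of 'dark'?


Apply superlative formation (add -est): 'dark' -> 'darkest'.

darkest


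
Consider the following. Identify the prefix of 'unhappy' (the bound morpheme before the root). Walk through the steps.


The word 'unhappy' = 'un' (prefix) + 'happy' (root). The prefix is 'un'.

un


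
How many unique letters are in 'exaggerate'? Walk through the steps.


Unique letters in 'exaggerate': {a, e, g, r, t, x} = 6 distinct letters.

6


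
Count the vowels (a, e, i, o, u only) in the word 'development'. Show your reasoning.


Vowels in 'development': e, e, o, e = 4 vowels.

4


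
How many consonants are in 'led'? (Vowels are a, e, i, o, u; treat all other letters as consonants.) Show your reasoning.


Consonants in 'led': l, d = 2 consonants.

2


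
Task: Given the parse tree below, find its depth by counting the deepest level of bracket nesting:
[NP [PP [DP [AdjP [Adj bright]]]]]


Count bracket nesting levels:
'[' at pos 0: depth = 1
'[' at pos 4: depth = 2
'[' at pos 8: depth = 3
'[' at pos 12: depth = 4
'[' at pos 18: depth = 5
Maximum depth reached: 5

5


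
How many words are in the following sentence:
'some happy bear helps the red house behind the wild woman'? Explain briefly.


Split into words: some | happy | bear | helps | the | red | house | behind | the | wild | woman = 11 words.

11


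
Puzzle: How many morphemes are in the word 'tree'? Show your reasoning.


Decomposition: tree (free morpheme) = 1 morpheme(s)

1 morphemes


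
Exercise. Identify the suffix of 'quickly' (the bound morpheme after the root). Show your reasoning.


The word 'quickly' = 'quick' (root) + '-ly' (suffix). The suffix is '-ly'.

ly


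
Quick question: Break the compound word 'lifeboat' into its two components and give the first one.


Split 'lifeboat' into 'life' + 'boat'. The first part is 'life'.

life


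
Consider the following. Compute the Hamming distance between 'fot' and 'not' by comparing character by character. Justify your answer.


Alignment:
Position 1: 'f' vs 'n' = DIFFER
Position 2: 'o' vs 'o' = match
Position 3: 't' vs 't' = match
Total differences: 1

1


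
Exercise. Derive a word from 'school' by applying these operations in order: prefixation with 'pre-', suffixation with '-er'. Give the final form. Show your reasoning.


Step 1: Add prefix 'pre-' to 'school' = 'preschool'
Step 2: Add suffix '-er' to 'preschool' = 'preschooler'

preschooler


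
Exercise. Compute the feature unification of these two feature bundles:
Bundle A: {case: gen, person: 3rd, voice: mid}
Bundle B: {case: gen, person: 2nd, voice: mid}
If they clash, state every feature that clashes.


Compare features:
case: A=gen vs B=gen -> unified: gen
person: A=3rd vs B=2nd -> CLASH
voice: A=mid vs B=mid -> unified: mid
Clash detected on feature 'person' (3rd vs 2nd); unification fails.

CLASH on 'person' (3rd vs 2nd)


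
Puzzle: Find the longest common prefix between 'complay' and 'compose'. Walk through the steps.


Compare from the start: 4 characters match: 'comp'. Mismatch at position 5: 'l' vs 'o'.

comp


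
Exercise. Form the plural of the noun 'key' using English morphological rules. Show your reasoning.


Apply rule: Add -s. 'key' becomes 'keys'.

keys


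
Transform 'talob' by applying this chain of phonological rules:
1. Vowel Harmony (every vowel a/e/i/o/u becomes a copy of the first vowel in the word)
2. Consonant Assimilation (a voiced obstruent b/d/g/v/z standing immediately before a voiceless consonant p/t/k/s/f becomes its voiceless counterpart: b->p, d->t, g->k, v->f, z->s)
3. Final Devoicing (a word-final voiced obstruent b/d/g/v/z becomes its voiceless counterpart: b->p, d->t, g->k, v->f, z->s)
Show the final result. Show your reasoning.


Starting form: 'talob'
Rule 1: Vowel Harmony: all vowels become 'a' (matching first vowel). 'talob' -> 'talab'
Rule 2: Consonant Assimilation: no voiced obstruent (b/d/g/v/z) stands immediately before a voiceless consonant (p/t/k/s/f). No change.
Rule 3: Final Devoicing: word-final voiced obstruent 'b' becomes voiceless 'p'. 'talab' -> 'talap'
Final form: 'talap'

talap


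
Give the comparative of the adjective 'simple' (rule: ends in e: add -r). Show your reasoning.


Apply comparative formation (ends in e: add -r): 'simple' -> 'simpler'.

simpler


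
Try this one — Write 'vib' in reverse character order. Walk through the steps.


Reverse 'vib' character by character: 'biv'.

biv


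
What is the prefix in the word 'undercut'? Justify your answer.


The word 'undercut' = 'under' (prefix) + 'cut' (root). The prefix is 'under'.

under


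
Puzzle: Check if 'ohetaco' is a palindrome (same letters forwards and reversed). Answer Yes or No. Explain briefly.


Forward: 'ohetaco'
Reversed: 'ocateho'
They differ.

No


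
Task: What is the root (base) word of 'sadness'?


Remove suffix '-ness' from 'sadness' to get root 'sad'.

sad


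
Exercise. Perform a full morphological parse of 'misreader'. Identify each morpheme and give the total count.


Step 1: Identify prefix: 'mis' (meaning: wrongly)
Step 2: Identify root: 'read'
Step 3: Identify suffix(es): 'er'
Decomposition: mis- (prefix: wrongly) + read (root) + -er (suffix: one who)
Total morphemes: 3

3 morphemes (mis- (prefix: wrongly) + read (root) + -er (suffix: one who))


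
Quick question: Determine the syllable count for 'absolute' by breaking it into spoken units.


Break 'absolute' into syllables: ab-so-lute -> ab | so | lute = 3 syllables

3 syllables


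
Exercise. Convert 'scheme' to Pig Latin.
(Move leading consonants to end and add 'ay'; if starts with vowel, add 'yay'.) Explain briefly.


'scheme': move consonant cluster 'sch' to end and add 'ay': 'emeschay'.

emeschay


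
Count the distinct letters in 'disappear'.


Unique letters in 'disappear': {a, d, e, i, p, r, s} = 7 distinct letters.

7


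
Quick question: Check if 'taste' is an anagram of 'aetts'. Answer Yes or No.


Sorted letters of 'taste': 'aestt'
Sorted letters of 'aetts': 'aestt'
They match.

Yes


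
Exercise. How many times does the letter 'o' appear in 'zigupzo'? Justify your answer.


Letter 'o' in 'zigupzo': found at position(s) 7 = 1 occurrence(s).

1


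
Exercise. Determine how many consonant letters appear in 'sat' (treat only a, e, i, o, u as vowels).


Consonants in 'sat': s, t = 2 consonants.

2


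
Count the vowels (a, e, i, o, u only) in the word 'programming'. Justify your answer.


Vowels in 'programming': o, a, i = 3 vowels.

3


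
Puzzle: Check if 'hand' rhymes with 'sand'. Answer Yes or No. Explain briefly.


Rime (stressed vowel + following sounds) of 'hand': -and = /ænd/
Rime of 'sand': -and = /ænd/
/ænd/ and /ænd/ are the same ending sound, so the words rhyme.

Yes


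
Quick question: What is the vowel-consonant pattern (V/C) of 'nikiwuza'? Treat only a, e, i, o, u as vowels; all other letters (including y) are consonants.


Letter mapping: n = C, i = V, k = C, i = V, w = C, u = V, z = C, a = V.

CVCVCVCV


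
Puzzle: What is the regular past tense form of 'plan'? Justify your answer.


Apply rule: Double final consonant and add -ed. 'plan' becomes 'planned'.

planned


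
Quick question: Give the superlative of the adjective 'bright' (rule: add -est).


Apply superlative formation (add -est): 'bright' -> 'brightest'.

brightest
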